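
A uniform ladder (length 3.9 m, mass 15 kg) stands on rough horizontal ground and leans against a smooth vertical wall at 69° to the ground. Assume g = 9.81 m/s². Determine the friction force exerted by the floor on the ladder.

f ≈ 28.2 N

Torques about the foot: N_wall · 3.9 sin 69° = 15×9.81×1.95 cos 69° → N_wall = 28.243 N.
ΣF_x = 0: f_floor = N_wall = 28.243 N.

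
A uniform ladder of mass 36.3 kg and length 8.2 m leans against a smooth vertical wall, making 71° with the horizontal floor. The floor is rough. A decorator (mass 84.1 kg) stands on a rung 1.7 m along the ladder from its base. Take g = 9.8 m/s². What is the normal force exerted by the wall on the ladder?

N_wall ≈ 120 N

Torques about the foot: N_wall · 8.2 sin 71° = 36.3×9.8×4.1 cos 71° + 84.1×9.8×1.7 cos 71° → N_wall = 120.08 N.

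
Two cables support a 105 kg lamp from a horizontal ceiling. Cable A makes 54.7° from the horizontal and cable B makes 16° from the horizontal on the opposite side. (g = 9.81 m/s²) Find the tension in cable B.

Weight W = 105 × 9.81 = 1030 N acts straight down.
Horizontal: T_A cos 54.7° = T_B cos 16°  →  T_A = 1.663 T_B.
Vertical: T_A sin 54.7° + T_B sin 16° = 1030.
Substituting the horizontal relation into the vertical equation gives 1.633 T_B = 1030, so T_B = 630.7 N.

T_B ≈ 631 N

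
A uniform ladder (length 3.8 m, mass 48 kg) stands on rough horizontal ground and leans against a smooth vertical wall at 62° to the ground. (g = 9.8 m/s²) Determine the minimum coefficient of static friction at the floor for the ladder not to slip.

μ_min ≈ 0.266

ΣF_y = 0: N_floor = 48×9.8 = 470.4 N.
Torques about the foot: N_wall · 3.8 sin 62° = 48×9.8×1.9 cos 62° → N_wall = 125.06 N.
ΣF_x = 0: f_floor = N_wall = 125.06 N.
μ_min = f_floor / N_floor = 125.06 / 470.4 = 0.2659.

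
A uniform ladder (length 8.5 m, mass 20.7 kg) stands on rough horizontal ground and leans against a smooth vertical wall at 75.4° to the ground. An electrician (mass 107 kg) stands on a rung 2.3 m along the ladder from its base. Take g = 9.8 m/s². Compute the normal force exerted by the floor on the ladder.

ΣF_y = 0: N_floor = 20.7×9.8 + 107×9.8 = 1251.5 N.

N_floor ≈ 1250 N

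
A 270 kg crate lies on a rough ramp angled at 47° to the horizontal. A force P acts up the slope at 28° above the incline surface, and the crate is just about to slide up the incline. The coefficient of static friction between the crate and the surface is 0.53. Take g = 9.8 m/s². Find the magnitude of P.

On the verge of sliding up the incline, friction equals μN and acts down the slope.
Perpendicular: N + P sin 28° = W cos 47° = 1805 N.
Along incline: P cos 28° = W sin 47° + μN  with W sin 47° = 1935 N.
Solving the pair for P and N: P = 2555 N, N = 605.1 N (and f = μN = 320.7 N).

P ≈ 2550 N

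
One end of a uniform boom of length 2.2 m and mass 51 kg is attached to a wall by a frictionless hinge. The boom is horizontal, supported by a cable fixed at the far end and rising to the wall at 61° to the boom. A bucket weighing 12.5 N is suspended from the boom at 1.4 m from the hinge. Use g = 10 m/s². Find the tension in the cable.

T ≈ 301 N

Take torques about the hinge: T sin 61° · 2.2 = 51×10×1.1 + 12.5×1.4 = 578.5 N·m.
So T = 578.5 / (0.8746 × 2.2) = 300.65 N.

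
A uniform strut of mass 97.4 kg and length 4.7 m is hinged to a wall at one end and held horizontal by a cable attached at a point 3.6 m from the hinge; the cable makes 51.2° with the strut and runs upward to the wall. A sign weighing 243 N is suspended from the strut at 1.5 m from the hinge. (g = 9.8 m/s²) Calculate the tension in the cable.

T ≈ 929 N

Take torques about the hinge: T sin 51.2° · 3.6 = 97.4×9.8×2.35 + 243×1.5 = 2607.6 N·m.
So T = 2607.6 / (0.7793 × 3.6) = 929.43 N.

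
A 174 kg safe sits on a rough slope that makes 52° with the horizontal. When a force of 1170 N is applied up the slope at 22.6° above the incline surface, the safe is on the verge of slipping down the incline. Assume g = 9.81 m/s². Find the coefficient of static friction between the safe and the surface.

On the verge of sliding down the incline, friction is at its maximum μN and acts up the slope.
Perpendicular to incline: N = W cos 52° − P sin 22.6° = 1051 − 449.6 = 601.3 N.
Along incline: P cos 22.6° + μN = W sin 52° → μ = (W sin 52° − P cos 22.6°) / N = 0.4406.

μ ≈ 0.441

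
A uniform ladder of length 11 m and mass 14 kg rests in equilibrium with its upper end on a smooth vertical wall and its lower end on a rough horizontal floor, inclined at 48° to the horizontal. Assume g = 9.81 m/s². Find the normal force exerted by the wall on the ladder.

Torques about the foot: N_wall · 11 sin 48° = 14×9.81×5.5 cos 48° → N_wall = 61.831 N.

N_wall ≈ 61.8 N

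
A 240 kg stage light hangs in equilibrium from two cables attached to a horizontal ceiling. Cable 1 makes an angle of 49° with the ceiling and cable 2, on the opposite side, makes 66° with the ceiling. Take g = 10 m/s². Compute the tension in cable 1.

T_1 ≈ 1080 N

Weight W = 240 × 10 = 2400 N acts straight down.
Horizontal: T_1 cos 49° = T_2 cos 66°  →  T_2 = 1.613 T_1.
Vertical: T_1 sin 49° + T_2 sin 66° = 2400.
Substituting the horizontal relation into the vertical equation gives 2.228 T_1 = 2400, so T_1 = 1077 N.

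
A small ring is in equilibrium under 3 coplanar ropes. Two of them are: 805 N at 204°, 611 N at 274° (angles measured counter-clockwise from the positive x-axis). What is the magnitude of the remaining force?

F ≈ 1170 N

Sum the known components: ΣF_x = -692.8 N, ΣF_y = -936.9 N.
For equilibrium the remaining force must supply (−ΣF_x, −ΣF_y) = (692.8, 936.9) N.
Magnitude = √((692.8)² + (936.9)²) = 1165 N; direction = atan2(936.9, 692.8) = 53.5°.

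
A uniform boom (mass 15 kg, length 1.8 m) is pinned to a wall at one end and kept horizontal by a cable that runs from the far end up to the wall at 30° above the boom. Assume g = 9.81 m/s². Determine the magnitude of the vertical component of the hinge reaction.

|H_y| ≈ 73.6 N

Take torques about the hinge: T sin 30° · 1.8 = 15×9.81×0.9 = 132.44 N·m.
So T = 132.44 / (0.5000 × 1.8) = 147.15 N.
ΣF_y = 0: H_y = (15×9.81) − T sin 30° = 147.15 − 73.575 = 73.575 N.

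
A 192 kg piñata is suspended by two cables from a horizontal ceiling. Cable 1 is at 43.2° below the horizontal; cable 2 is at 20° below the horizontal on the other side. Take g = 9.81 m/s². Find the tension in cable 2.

T_2 ≈ 1540 N

Weight W = 192 × 9.81 = 1884 N acts straight down.
Horizontal: T_1 cos 43.2° = T_2 cos 20°  →  T_1 = 1.289 T_2.
Vertical: T_1 sin 43.2° + T_2 sin 20° = 1884.
Substituting the horizontal relation into the vertical equation gives 1.224 T_2 = 1884, so T_2 = 1538 N.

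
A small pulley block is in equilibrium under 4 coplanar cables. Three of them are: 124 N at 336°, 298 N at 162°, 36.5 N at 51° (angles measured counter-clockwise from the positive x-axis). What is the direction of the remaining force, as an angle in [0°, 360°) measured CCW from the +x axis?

Sum the known components: ΣF_x = -147.2 N, ΣF_y = 70.02 N.
For equilibrium the remaining force must supply (−ΣF_x, −ΣF_y) = (147.2, -70.02) N.
Magnitude = √((147.2)² + (-70.02)²) = 163 N; direction = atan2(-70.02, 147.2) = 334.6°.

θ ≈ 335°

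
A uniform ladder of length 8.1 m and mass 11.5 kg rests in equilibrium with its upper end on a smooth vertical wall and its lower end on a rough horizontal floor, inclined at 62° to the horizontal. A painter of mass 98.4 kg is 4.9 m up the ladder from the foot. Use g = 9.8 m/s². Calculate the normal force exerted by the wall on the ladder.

N_wall ≈ 340 N

Torques about the foot: N_wall · 8.1 sin 62° = 11.5×9.8×4.05 cos 62° + 98.4×9.8×4.9 cos 62° → N_wall = 340.14 N.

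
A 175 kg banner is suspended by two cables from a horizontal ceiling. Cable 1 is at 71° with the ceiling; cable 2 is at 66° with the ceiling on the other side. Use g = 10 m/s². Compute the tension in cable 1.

T_1 ≈ 1040 N

Weight W = 175 × 10 = 1750 N acts straight down.
Horizontal: T_1 cos 71° = T_2 cos 66°  →  T_2 = 0.8004 T_1.
Vertical: T_1 sin 71° + T_2 sin 66° = 1750.
Substituting the horizontal relation into the vertical equation gives 1.677 T_1 = 1750, so T_1 = 1044 N.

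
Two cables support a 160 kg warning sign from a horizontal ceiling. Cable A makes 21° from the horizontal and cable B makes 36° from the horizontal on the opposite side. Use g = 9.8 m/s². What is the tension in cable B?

T_B ≈ 1750 N

Weight W = 160 × 9.8 = 1568 N acts straight down.
Horizontal: T_A cos 21° = T_B cos 36°  →  T_A = 0.8666 T_B.
Vertical: T_A sin 21° + T_B sin 36° = 1568.
Substituting the horizontal relation into the vertical equation gives 0.8983 T_B = 1568, so T_B = 1745 N.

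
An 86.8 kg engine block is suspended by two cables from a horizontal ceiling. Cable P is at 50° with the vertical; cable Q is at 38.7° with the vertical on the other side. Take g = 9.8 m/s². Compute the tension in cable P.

Angles from the horizontal: cable P is 90° − 50° = 40°, cable Q is 90° − 38.7° = 51.3°.
Weight W = 86.8 × 9.8 = 850.6 N acts straight down.
Horizontal: T_P cos 40° = T_Q cos 51.3°  →  T_Q = 1.225 T_P.
Vertical: T_P sin 40° + T_Q sin 51.3° = 850.6.
Substituting the horizontal relation into the vertical equation gives 1.599 T_P = 850.6, so T_P = 532 N.

T_P ≈ 532 N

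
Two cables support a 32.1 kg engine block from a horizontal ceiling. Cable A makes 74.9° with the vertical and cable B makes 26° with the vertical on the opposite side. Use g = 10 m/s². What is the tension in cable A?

Angles from the horizontal: cable A is 90° − 74.9° = 15.1°, cable B is 90° − 26° = 64°.
Weight W = 32.1 × 10 = 321 N acts straight down.
Horizontal: T_A cos 15.1° = T_B cos 64°  →  T_B = 2.202 T_A.
Vertical: T_A sin 15.1° + T_B sin 64° = 321.
Substituting the horizontal relation into the vertical equation gives 2.24 T_A = 321, so T_A = 143.3 N.

T_A ≈ 143 N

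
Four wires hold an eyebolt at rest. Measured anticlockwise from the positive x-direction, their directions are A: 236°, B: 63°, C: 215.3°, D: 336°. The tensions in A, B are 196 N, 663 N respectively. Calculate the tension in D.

Resolve: ΣF_x = 196 cos 236° + 663 cos 63° + T_C cos 215.3° + T_D cos 336° = 0.
        ΣF_y = 196 sin 236° + 663 sin 63° + T_C sin 215.3° + T_D sin 336° = 0.
The known terms sum to (191.4, 428.2) N, so -0.8161 T_C + 0.9135 T_D = -191.4 and -0.5779 T_C − 0.4067 T_D = -428.2.
Solving simultaneously: T_C = 545.5 N, T_D = 277.8 N.

T_D ≈ 278 N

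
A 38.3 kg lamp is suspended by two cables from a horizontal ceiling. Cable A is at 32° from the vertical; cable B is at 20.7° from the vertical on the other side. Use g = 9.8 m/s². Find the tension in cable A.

T_A ≈ 167 N

Angles from the horizontal: cable A is 90° − 32° = 58°, cable B is 90° − 20.7° = 69.3°.
Weight W = 38.3 × 9.8 = 375.3 N acts straight down.
Horizontal: T_A cos 58° = T_B cos 69.3°  →  T_B = 1.499 T_A.
Vertical: T_A sin 58° + T_B sin 69.3° = 375.3.
Substituting the horizontal relation into the vertical equation gives 2.25 T_A = 375.3, so T_A = 166.8 N.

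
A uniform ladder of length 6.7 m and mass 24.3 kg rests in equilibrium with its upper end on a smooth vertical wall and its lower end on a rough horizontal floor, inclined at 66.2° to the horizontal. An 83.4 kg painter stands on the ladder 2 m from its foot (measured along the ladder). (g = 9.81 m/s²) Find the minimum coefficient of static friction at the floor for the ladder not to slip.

ΣF_y = 0: N_floor = 24.3×9.81 + 83.4×9.81 = 1056.5 N.
Torques about the foot: N_wall · 6.7 sin 66.2° = 24.3×9.81×3.35 cos 66.2° + 83.4×9.81×2 cos 66.2° → N_wall = 160.29 N.
ΣF_x = 0: f_floor = N_wall = 160.29 N.
μ_min = f_floor / N_floor = 160.29 / 1056.5 = 0.1517.

μ_min ≈ 0.152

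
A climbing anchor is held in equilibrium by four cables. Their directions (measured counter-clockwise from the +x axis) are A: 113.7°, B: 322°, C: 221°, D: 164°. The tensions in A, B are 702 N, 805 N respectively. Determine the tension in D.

T_D ≈ 143 N

Resolve: ΣF_x = 702 cos 113.7° + 805 cos 322° + T_C cos 221° + T_D cos 164° = 0.
        ΣF_y = 702 sin 113.7° + 805 sin 322° + T_C sin 221° + T_D sin 164° = 0.
The known terms sum to (352.2, 147.2) N, so -0.7547 T_C − 0.9613 T_D = -352.2 and -0.6561 T_C + 0.2756 T_D = -147.2.
Solving simultaneously: T_C = 284.5 N, T_D = 143 N.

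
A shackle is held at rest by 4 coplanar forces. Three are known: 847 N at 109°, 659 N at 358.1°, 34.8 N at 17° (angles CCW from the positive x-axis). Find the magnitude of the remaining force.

Sum the known components: ΣF_x = 416.2 N, ΣF_y = 789.2 N.
For equilibrium the remaining force must supply (−ΣF_x, −ΣF_y) = (-416.2, -789.2) N.
Magnitude = √((-416.2)² + (-789.2)²) = 892.2 N; direction = atan2(-789.2, -416.2) = 242.2°.

F ≈ 892 N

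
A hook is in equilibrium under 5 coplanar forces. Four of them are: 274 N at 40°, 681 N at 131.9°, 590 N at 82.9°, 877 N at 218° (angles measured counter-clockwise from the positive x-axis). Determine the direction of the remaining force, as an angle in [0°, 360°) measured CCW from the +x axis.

Sum the known components: ΣF_x = -863.1 N, ΣF_y = 728.5 N.
For equilibrium the remaining force must supply (−ΣF_x, −ΣF_y) = (863.1, -728.5) N.
Magnitude = √((863.1)² + (-728.5)²) = 1129 N; direction = atan2(-728.5, 863.1) = 319.8°.

θ ≈ 320°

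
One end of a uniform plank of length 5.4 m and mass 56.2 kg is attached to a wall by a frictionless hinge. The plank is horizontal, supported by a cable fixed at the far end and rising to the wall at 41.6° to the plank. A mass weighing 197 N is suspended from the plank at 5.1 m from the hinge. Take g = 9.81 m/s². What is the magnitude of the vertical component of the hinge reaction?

|H_y| ≈ 287 N

Take torques about the hinge: T sin 41.6° · 5.4 = 56.2×9.81×2.7 + 197×5.1 = 2493.3 N·m.
So T = 2493.3 / (0.6639 × 5.4) = 695.43 N.
ΣF_y = 0: H_y = (56.2×9.81 + 197) − T sin 41.6° = 748.32 − 461.72 = 286.61 N.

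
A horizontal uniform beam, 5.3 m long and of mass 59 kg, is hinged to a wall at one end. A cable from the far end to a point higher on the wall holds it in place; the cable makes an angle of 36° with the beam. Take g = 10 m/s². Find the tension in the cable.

T ≈ 502 N

Take torques about the hinge: T sin 36° · 5.3 = 59×10×2.65 = 1563.5 N·m.
So T = 1563.5 / (0.5878 × 5.3) = 501.88 N.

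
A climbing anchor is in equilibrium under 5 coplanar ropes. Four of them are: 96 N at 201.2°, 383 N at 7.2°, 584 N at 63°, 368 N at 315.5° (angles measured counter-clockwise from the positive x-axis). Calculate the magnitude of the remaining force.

F ≈ 863 N

Sum the known components: ΣF_x = 818.1 N, ΣF_y = 275.7 N.
For equilibrium the remaining force must supply (−ΣF_x, −ΣF_y) = (-818.1, -275.7) N.
Magnitude = √((-818.1)² + (-275.7)²) = 863.3 N; direction = atan2(-275.7, -818.1) = 198.6°.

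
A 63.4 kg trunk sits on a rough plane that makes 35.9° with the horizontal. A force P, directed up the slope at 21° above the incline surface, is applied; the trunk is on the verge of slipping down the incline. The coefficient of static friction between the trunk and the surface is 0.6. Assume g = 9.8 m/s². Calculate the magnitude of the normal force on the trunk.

N ≈ 472 N

On the verge of sliding down the incline, friction equals μN and acts up the slope.
Perpendicular: N + P sin 21° = W cos 35.9° = 503.3 N.
Along incline: P cos 21° + μN = W sin 35.9° with W sin 35.9° = 364.3 N.
Solving the pair for P and N: P = 86.77 N, N = 472.2 N (and f = μN = 283.3 N).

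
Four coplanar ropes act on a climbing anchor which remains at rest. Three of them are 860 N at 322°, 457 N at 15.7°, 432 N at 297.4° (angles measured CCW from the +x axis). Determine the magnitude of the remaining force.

Sum the known components: ΣF_x = 1316 N, ΣF_y = -789.3 N.
For equilibrium the remaining force must supply (−ΣF_x, −ΣF_y) = (-1316, 789.3) N.
Magnitude = √((-1316)² + (789.3)²) = 1535 N; direction = atan2(789.3, -1316) = 149.1°.

F ≈ 1530 N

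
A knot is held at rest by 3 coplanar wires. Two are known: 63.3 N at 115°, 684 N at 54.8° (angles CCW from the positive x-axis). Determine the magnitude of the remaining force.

Sum the known components: ΣF_x = 367.5 N, ΣF_y = 616.3 N.
For equilibrium the remaining force must supply (−ΣF_x, −ΣF_y) = (-367.5, -616.3) N.
Magnitude = √((-367.5)² + (-616.3)²) = 717.6 N; direction = atan2(-616.3, -367.5) = 239.2°.

F ≈ 718 N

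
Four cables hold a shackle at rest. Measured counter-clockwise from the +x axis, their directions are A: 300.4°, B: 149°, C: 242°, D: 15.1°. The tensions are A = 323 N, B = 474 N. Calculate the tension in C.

T_C ≈ 41.1 N

Resolve: ΣF_x = 323 cos 300.4° + 474 cos 149° + T_C cos 242° + T_D cos 15.1° = 0.
        ΣF_y = 323 sin 300.4° + 474 sin 149° + T_C sin 242° + T_D sin 15.1° = 0.
The known terms sum to (-242.8, -34.46) N, so -0.4695 T_C + 0.9655 T_D = 242.8 and -0.8829 T_C + 0.2605 T_D = 34.46.
Solving simultaneously: T_C = 41.07 N, T_D = 271.5 N.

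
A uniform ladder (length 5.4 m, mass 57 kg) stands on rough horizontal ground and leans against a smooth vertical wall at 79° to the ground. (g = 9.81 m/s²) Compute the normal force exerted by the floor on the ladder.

N_floor ≈ 559 N

ΣF_y = 0: N_floor = 57×9.81 = 559.17 N.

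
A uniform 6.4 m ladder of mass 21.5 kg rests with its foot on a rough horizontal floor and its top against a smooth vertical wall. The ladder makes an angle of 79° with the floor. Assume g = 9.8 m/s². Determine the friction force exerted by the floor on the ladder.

Torques about the foot: N_wall · 6.4 sin 79° = 21.5×9.8×3.2 cos 79° → N_wall = 20.478 N.
ΣF_x = 0: f_floor = N_wall = 20.478 N.

f ≈ 20.5 N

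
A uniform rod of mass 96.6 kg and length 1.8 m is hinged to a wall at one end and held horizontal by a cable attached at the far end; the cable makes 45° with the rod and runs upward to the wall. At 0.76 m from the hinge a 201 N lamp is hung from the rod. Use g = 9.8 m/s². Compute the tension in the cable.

T ≈ 789 N

Take torques about the hinge: T sin 45° · 1.8 = 96.6×9.8×0.9 + 201×0.76 = 1004.8 N·m.
So T = 1004.8 / (0.7071 × 1.8) = 789.42 N.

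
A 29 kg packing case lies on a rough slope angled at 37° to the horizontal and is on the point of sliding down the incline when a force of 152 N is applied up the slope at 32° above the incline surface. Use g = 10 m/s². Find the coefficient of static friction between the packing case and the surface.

μ ≈ 0.302

On the verge of sliding down the incline, friction is at its maximum μN and acts up the slope.
Perpendicular to incline: N = W cos 37° − P sin 32° = 231.6 − 80.55 = 151.1 N.
Along incline: P cos 32° + μN = W sin 37° → μ = (W sin 37° − P cos 32°) / N = 0.302.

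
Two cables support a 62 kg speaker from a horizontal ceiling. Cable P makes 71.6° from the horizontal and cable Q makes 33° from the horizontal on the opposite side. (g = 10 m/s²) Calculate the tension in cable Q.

T_Q ≈ 202 N

Weight W = 62 × 10 = 620 N acts straight down.
Horizontal: T_P cos 71.6° = T_Q cos 33°  →  T_P = 2.657 T_Q.
Vertical: T_P sin 71.6° + T_Q sin 33° = 620.
Substituting the horizontal relation into the vertical equation gives 3.066 T_Q = 620, so T_Q = 202.2 N.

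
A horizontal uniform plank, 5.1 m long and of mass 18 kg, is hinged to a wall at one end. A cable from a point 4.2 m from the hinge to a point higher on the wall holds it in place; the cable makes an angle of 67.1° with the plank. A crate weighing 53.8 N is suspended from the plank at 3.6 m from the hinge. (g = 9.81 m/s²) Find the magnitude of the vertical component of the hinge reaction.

|H_y| ≈ 77.1 N

Take torques about the hinge: T sin 67.1° · 4.2 = 18×9.81×2.55 + 53.8×3.6 = 643.96 N·m.
So T = 643.96 / (0.9212 × 4.2) = 166.44 N.
ΣF_y = 0: H_y = (18×9.81 + 53.8) − T sin 67.1° = 230.38 − 153.32 = 77.056 N.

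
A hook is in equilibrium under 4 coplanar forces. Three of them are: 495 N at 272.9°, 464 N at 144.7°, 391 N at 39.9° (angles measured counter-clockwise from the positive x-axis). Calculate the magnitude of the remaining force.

F ≈ 59 N

Sum the known components: ΣF_x = -53.68 N, ΣF_y = 24.57 N.
For equilibrium the remaining force must supply (−ΣF_x, −ΣF_y) = (53.68, -24.57) N.
Magnitude = √((53.68)² + (-24.57)²) = 59.04 N; direction = atan2(-24.57, 53.68) = 335.4°.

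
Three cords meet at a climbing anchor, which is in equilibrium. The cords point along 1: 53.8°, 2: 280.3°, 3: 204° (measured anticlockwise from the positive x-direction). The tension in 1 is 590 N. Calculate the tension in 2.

Resolve: ΣF_x = 590 cos 53.8° + T_2 cos 280.3° + T_3 cos 204° = 0.
        ΣF_y = 590 sin 53.8° + T_2 sin 280.3° + T_3 sin 204° = 0.
The known terms sum to (348.5, 476.1) N, so 0.1788 T_2 − 0.9135 T_3 = -348.5 and -0.9839 T_2 − 0.4067 T_3 = -476.1.
Solving simultaneously: T_2 = 301.8 N, T_3 = 440.5 N.

T_2 ≈ 302 N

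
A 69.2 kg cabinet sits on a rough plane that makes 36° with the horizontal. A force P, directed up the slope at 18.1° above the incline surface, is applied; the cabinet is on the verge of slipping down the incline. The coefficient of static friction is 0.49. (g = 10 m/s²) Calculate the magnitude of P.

On the verge of sliding down the incline, friction equals μN and acts up the slope.
Perpendicular: N + P sin 18.1° = W cos 36° = 559.8 N.
Along incline: P cos 18.1° + μN = W sin 36° with W sin 36° = 406.7 N.
Solving the pair for P and N: P = 165.9 N, N = 508.3 N (and f = μN = 249.1 N).

P ≈ 166 N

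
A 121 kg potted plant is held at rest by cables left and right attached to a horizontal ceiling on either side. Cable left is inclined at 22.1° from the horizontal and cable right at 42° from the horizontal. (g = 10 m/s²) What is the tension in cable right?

T_right ≈ 1250 N

Weight W = 121 × 10 = 1210 N acts straight down.
Horizontal: T_left cos 22.1° = T_right cos 42°  →  T_left = 0.8021 T_right.
Vertical: T_left sin 22.1° + T_right sin 42° = 1210.
Substituting the horizontal relation into the vertical equation gives 0.9709 T_right = 1210, so T_right = 1246 N.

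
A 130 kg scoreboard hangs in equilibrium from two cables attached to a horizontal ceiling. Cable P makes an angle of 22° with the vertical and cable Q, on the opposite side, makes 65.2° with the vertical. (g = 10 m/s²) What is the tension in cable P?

Angles from the horizontal: cable P is 90° − 22° = 68°, cable Q is 90° − 65.2° = 24.8°.
Weight W = 130 × 10 = 1300 N acts straight down.
Horizontal: T_P cos 68° = T_Q cos 24.8°  →  T_Q = 0.4127 T_P.
Vertical: T_P sin 68° + T_Q sin 24.8° = 1300.
Substituting the horizontal relation into the vertical equation gives 1.1 T_P = 1300, so T_P = 1182 N.

T_P ≈ 1180 N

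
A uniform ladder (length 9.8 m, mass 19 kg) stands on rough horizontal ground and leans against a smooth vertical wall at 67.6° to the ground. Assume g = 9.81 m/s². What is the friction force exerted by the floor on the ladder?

f ≈ 38.4 N

Torques about the foot: N_wall · 9.8 sin 67.6° = 19×9.81×4.9 cos 67.6° → N_wall = 38.412 N.
ΣF_x = 0: f_floor = N_wall = 38.412 N.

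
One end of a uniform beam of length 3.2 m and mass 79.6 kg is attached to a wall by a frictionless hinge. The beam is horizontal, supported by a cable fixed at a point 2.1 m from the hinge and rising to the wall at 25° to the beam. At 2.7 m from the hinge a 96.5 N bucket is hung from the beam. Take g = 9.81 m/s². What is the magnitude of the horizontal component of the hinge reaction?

H_x ≈ 1540 N

Take torques about the hinge: T sin 25° · 2.1 = 79.6×9.81×1.6 + 96.5×2.7 = 1510 N·m.
So T = 1510 / (0.4226 × 2.1) = 1701.4 N.
ΣF_x = 0: H_x = T cos 25° = 1542 N.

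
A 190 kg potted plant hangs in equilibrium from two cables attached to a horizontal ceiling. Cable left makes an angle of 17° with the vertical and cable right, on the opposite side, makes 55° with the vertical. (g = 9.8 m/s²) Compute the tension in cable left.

Angles from the horizontal: cable left is 90° − 17° = 73°, cable right is 90° − 55° = 35°.
Weight W = 190 × 9.8 = 1862 N acts straight down.
Horizontal: T_left cos 73° = T_right cos 35°  →  T_right = 0.3569 T_left.
Vertical: T_left sin 73° + T_right sin 35° = 1862.
Substituting the horizontal relation into the vertical equation gives 1.161 T_left = 1862, so T_left = 1604 N.

T_left ≈ 1600 N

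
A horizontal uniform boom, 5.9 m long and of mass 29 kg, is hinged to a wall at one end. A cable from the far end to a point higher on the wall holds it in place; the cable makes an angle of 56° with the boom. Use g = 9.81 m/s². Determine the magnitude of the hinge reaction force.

Take torques about the hinge: T sin 56° · 5.9 = 29×9.81×2.95 = 839.25 N·m.
So T = 839.25 / (0.8290 × 5.9) = 171.58 N.
ΣF_x = 0: H_x = T cos 56° = 95.945 N.
ΣF_y = 0: H_y = (29×9.81) − T sin 56° = 284.49 − 142.25 = 142.25 N.
|H| = √(H_x² + H_y²) = √((95.945)² + (142.25)²) = 171.58 N.

|H| ≈ 172 N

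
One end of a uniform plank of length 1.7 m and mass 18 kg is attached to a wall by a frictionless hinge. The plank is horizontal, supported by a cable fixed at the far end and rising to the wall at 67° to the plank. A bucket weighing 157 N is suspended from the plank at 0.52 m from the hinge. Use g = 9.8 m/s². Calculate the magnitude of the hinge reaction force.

Take torques about the hinge: T sin 67° · 1.7 = 18×9.8×0.85 + 157×0.52 = 231.58 N·m.
So T = 231.58 / (0.9205 × 1.7) = 147.99 N.
ΣF_x = 0: H_x = T cos 67° = 57.823 N.
ΣF_y = 0: H_y = (18×9.8 + 157) − T sin 67° = 333.4 − 136.22 = 197.18 N.
|H| = √(H_x² + H_y²) = √((57.823)² + (197.18)²) = 205.48 N.

|H| ≈ 205 N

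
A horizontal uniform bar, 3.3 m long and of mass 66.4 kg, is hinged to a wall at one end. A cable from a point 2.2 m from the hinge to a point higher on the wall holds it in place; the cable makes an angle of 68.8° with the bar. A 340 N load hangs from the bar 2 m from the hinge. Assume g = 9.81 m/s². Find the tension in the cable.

T ≈ 856 N

Take torques about the hinge: T sin 68.8° · 2.2 = 66.4×9.81×1.65 + 340×2 = 1754.8 N·m.
So T = 1754.8 / (0.9323 × 2.2) = 855.53 N.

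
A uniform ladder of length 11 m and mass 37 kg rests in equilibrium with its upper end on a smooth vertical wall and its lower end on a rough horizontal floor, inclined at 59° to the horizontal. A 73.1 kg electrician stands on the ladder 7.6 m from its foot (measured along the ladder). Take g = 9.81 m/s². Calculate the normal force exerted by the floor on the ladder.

ΣF_y = 0: N_floor = 37×9.81 + 73.1×9.81 = 1080.1 N.

N_floor ≈ 1080 N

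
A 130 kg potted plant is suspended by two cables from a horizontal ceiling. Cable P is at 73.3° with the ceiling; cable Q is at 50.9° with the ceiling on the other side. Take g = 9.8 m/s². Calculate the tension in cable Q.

T_Q ≈ 443 N

Weight W = 130 × 9.8 = 1274 N acts straight down.
Horizontal: T_P cos 73.3° = T_Q cos 50.9°  →  T_P = 2.195 T_Q.
Vertical: T_P sin 73.3° + T_Q sin 50.9° = 1274.
Substituting the horizontal relation into the vertical equation gives 2.878 T_Q = 1274, so T_Q = 442.6 N.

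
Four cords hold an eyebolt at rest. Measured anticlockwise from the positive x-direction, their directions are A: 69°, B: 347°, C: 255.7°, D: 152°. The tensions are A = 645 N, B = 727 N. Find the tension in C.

Resolve: ΣF_x = 645 cos 69° + 727 cos 347° + T_C cos 255.7° + T_D cos 152° = 0.
        ΣF_y = 645 sin 69° + 727 sin 347° + T_C sin 255.7° + T_D sin 152° = 0.
The known terms sum to (939.5, 438.6) N, so -0.2470 T_C − 0.8829 T_D = -939.5 and -0.9690 T_C + 0.4695 T_D = -438.6.
Solving simultaneously: T_C = 852.6 N, T_D = 825.6 N.

T_C ≈ 853 N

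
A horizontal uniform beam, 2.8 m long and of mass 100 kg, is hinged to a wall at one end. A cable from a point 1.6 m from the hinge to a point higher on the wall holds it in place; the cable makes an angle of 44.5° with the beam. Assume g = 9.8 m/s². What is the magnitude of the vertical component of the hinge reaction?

|H_y| ≈ 123 N

Take torques about the hinge: T sin 44.5° · 1.6 = 100×9.8×1.4 = 1372 N·m.
So T = 1372 / (0.7009 × 1.6) = 1223.4 N.
ΣF_y = 0: H_y = (100×9.8) − T sin 44.5° = 980 − 857.5 = 122.5 N.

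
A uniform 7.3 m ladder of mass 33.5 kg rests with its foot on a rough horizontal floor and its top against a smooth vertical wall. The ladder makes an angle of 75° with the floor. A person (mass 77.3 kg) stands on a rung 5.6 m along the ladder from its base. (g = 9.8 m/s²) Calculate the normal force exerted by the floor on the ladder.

N_floor ≈ 1090 N

ΣF_y = 0: N_floor = 33.5×9.8 + 77.3×9.8 = 1085.8 N.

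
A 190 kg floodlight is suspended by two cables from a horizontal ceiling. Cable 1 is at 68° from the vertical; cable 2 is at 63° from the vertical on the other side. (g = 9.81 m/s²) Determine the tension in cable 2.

T_2 ≈ 2290 N

Angles from the horizontal: cable 1 is 90° − 68° = 22°, cable 2 is 90° − 63° = 27°.
Weight W = 190 × 9.81 = 1864 N acts straight down.
Horizontal: T_1 cos 22° = T_2 cos 27°  →  T_1 = 0.961 T_2.
Vertical: T_1 sin 22° + T_2 sin 27° = 1864.
Substituting the horizontal relation into the vertical equation gives 0.814 T_2 = 1864, so T_2 = 2290 N.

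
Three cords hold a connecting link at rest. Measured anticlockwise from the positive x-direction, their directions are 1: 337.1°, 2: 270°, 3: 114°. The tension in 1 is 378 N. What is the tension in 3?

T_3 ≈ 856 N

Resolve: ΣF_x = 378 cos 337.1° + T_2 cos 270° + T_3 cos 114° = 0.
        ΣF_y = 378 sin 337.1° + T_2 sin 270° + T_3 sin 114° = 0.
The known terms sum to (348.2, -147.1) N, so 0.0000 T_2 − 0.4067 T_3 = -348.2 and -1.0000 T_2 + 0.9135 T_3 = 147.1.
Solving simultaneously: T_2 = 635 N, T_3 = 856.1 N.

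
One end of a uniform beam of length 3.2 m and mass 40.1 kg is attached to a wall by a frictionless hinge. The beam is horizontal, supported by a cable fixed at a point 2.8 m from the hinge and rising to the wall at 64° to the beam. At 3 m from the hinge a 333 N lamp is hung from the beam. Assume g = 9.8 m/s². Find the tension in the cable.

T ≈ 647 N

Take torques about the hinge: T sin 64° · 2.8 = 40.1×9.8×1.6 + 333×3 = 1627.8 N·m.
So T = 1627.8 / (0.8988 × 2.8) = 646.81 N.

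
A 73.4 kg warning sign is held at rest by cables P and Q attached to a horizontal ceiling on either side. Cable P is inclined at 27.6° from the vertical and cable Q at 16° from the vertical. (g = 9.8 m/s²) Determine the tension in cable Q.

Angles from the horizontal: cable P is 90° − 27.6° = 62.4°, cable Q is 90° − 16° = 74°.
Weight W = 73.4 × 9.8 = 719.3 N acts straight down.
Horizontal: T_P cos 62.4° = T_Q cos 74°  →  T_P = 0.5949 T_Q.
Vertical: T_P sin 62.4° + T_Q sin 74° = 719.3.
Substituting the horizontal relation into the vertical equation gives 1.489 T_Q = 719.3, so T_Q = 483.2 N.

T_Q ≈ 483 N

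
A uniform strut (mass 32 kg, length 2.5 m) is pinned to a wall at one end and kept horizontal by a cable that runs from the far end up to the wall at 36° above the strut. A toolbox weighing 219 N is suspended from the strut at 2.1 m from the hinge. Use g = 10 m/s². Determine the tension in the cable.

Take torques about the hinge: T sin 36° · 2.5 = 32×10×1.25 + 219×2.1 = 859.9 N·m.
So T = 859.9 / (0.5878 × 2.5) = 585.18 N.

T ≈ 585 N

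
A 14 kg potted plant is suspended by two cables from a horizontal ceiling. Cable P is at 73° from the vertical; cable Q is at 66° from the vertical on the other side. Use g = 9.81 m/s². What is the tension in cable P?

Angles from the horizontal: cable P is 90° − 73° = 17°, cable Q is 90° − 66° = 24°.
Weight W = 14 × 9.81 = 137.3 N acts straight down.
Horizontal: T_P cos 17° = T_Q cos 24°  →  T_Q = 1.047 T_P.
Vertical: T_P sin 17° + T_Q sin 24° = 137.3.
Substituting the horizontal relation into the vertical equation gives 0.7181 T_P = 137.3, so T_P = 191.2 N.

T_P ≈ 191 N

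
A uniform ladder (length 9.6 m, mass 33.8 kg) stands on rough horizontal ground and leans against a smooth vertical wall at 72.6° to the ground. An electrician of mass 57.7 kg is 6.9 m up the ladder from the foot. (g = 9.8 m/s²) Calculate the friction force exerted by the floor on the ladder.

Torques about the foot: N_wall · 9.6 sin 72.6° = 33.8×9.8×4.8 cos 72.6° + 57.7×9.8×6.9 cos 72.6° → N_wall = 179.27 N.
ΣF_x = 0: f_floor = N_wall = 179.27 N.

f ≈ 179 N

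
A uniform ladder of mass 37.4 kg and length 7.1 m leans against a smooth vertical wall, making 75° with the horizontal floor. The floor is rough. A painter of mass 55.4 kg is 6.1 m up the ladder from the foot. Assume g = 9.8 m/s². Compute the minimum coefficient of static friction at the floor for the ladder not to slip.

μ_min ≈ 0.191

ΣF_y = 0: N_floor = 37.4×9.8 + 55.4×9.8 = 909.44 N.
Torques about the foot: N_wall · 7.1 sin 75° = 37.4×9.8×3.55 cos 75° + 55.4×9.8×6.1 cos 75° → N_wall = 174.09 N.
ΣF_x = 0: f_floor = N_wall = 174.09 N.
μ_min = f_floor / N_floor = 174.09 / 909.44 = 0.1914.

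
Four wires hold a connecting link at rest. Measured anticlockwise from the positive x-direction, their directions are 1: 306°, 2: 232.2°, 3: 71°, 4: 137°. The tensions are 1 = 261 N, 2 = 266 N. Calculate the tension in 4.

T_4 ≈ 140 N

Resolve: ΣF_x = 261 cos 306° + 266 cos 232.2° + T_3 cos 71° + T_4 cos 137° = 0.
        ΣF_y = 261 sin 306° + 266 sin 232.2° + T_3 sin 71° + T_4 sin 137° = 0.
The known terms sum to (-9.621, -421.3) N, so 0.3256 T_3 − 0.7314 T_4 = 9.621 and 0.9455 T_3 + 0.6820 T_4 = 421.3.
Solving simultaneously: T_3 = 344.5 N, T_4 = 140.2 N.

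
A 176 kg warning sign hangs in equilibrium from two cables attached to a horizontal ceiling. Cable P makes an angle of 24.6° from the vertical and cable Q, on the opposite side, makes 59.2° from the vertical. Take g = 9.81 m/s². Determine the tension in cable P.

Angles from the horizontal: cable P is 90° − 24.6° = 65.4°, cable Q is 90° − 59.2° = 30.8°.
Weight W = 176 × 9.81 = 1727 N acts straight down.
Horizontal: T_P cos 65.4° = T_Q cos 30.8°  →  T_Q = 0.4846 T_P.
Vertical: T_P sin 65.4° + T_Q sin 30.8° = 1727.
Substituting the horizontal relation into the vertical equation gives 1.157 T_P = 1727, so T_P = 1492 N.

T_P ≈ 1490 N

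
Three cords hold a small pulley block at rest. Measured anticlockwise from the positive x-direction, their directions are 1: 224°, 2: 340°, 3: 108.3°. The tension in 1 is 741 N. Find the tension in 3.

Resolve: ΣF_x = 741 cos 224° + T_2 cos 340° + T_3 cos 108.3° = 0.
        ΣF_y = 741 sin 224° + T_2 sin 340° + T_3 sin 108.3° = 0.
The known terms sum to (-533, -514.7) N, so 0.9397 T_2 − 0.3140 T_3 = 533 and -0.3420 T_2 + 0.9494 T_3 = 514.7.
Solving simultaneously: T_2 = 850.8 N, T_3 = 848.7 N.

T_3 ≈ 849 N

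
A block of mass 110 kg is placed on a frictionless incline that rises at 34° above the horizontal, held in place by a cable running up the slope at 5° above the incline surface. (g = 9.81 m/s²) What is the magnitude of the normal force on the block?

Take axes along and perpendicular to the incline. Weight components: W sin 34° = 603.4 N down-slope, W cos 34° = 894.6 N into the surface.
Along incline: T cos 5° = W sin 34° → T = 605.7 N.
Perpendicular: N = W cos 34° − T sin 5° = 841.8 N.

N ≈ 842 N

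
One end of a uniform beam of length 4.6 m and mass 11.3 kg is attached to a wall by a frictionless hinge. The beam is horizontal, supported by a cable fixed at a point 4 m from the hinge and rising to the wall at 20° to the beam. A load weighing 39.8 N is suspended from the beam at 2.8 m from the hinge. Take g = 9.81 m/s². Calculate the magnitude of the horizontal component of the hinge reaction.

H_x ≈ 252 N

Take torques about the hinge: T sin 20° · 4 = 11.3×9.81×2.3 + 39.8×2.8 = 366.4 N·m.
So T = 366.4 / (0.3420 × 4) = 267.82 N.
ΣF_x = 0: H_x = T cos 20° = 251.67 N.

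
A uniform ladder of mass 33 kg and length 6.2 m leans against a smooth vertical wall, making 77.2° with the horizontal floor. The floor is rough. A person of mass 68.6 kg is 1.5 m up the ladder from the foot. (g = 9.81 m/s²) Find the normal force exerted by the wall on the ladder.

Torques about the foot: N_wall · 6.2 sin 77.2° = 33×9.81×3.1 cos 77.2° + 68.6×9.81×1.5 cos 77.2° → N_wall = 73.765 N.

N_wall ≈ 73.8 N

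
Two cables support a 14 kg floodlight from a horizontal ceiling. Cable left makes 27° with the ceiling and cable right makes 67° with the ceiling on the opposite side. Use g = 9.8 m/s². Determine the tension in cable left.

T_left ≈ 53.7 N

Weight W = 14 × 9.8 = 137.2 N acts straight down.
Horizontal: T_left cos 27° = T_right cos 67°  →  T_right = 2.28 T_left.
Vertical: T_left sin 27° + T_right sin 67° = 137.2.
Substituting the horizontal relation into the vertical equation gives 2.553 T_left = 137.2, so T_left = 53.74 N.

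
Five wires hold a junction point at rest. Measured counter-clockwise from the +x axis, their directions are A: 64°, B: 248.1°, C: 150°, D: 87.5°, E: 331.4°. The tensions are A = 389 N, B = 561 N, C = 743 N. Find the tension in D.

T_D ≈ 167 N

Resolve: ΣF_x = 389 cos 64° + 561 cos 248.1° + 743 cos 150° + T_D cos 87.5° + T_E cos 331.4° = 0.
        ΣF_y = 389 sin 64° + 561 sin 248.1° + 743 sin 150° + T_D sin 87.5° + T_E sin 331.4° = 0.
The known terms sum to (-682.2, 200.6) N, so 0.0436 T_D + 0.8780 T_E = 682.2 and 0.9990 T_D − 0.4787 T_E = -200.6.
Solving simultaneously: T_D = 167.5 N, T_E = 768.7 N.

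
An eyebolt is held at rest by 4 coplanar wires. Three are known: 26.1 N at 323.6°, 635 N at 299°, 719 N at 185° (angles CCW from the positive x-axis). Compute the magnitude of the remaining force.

Sum the known components: ΣF_x = -387.4 N, ΣF_y = -633.5 N.
For equilibrium the remaining force must supply (−ΣF_x, −ΣF_y) = (387.4, 633.5) N.
Magnitude = √((387.4)² + (633.5)²) = 742.6 N; direction = atan2(633.5, 387.4) = 58.6°.

F ≈ 743 N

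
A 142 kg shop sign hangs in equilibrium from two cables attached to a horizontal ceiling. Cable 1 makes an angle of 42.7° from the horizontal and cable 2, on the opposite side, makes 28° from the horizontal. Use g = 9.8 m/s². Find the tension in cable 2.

Weight W = 142 × 9.8 = 1392 N acts straight down.
Horizontal: T_1 cos 42.7° = T_2 cos 28°  →  T_1 = 1.201 T_2.
Vertical: T_1 sin 42.7° + T_2 sin 28° = 1392.
Substituting the horizontal relation into the vertical equation gives 1.284 T_2 = 1392, so T_2 = 1084 N.

T_2 ≈ 1080 N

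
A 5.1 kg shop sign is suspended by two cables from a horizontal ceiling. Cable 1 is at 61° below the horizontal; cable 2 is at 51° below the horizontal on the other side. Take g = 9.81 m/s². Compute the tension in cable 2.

Weight W = 5.1 × 9.81 = 50.03 N acts straight down.
Horizontal: T_1 cos 61° = T_2 cos 51°  →  T_1 = 1.298 T_2.
Vertical: T_1 sin 61° + T_2 sin 51° = 50.03.
Substituting the horizontal relation into the vertical equation gives 1.912 T_2 = 50.03, so T_2 = 26.16 N.

T_2 ≈ 26.2 N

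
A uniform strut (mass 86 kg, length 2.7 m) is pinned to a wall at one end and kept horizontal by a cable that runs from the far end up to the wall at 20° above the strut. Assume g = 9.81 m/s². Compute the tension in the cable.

T ≈ 1230 N

Take torques about the hinge: T sin 20° · 2.7 = 86×9.81×1.35 = 1138.9 N·m.
So T = 1138.9 / (0.3420 × 2.7) = 1233.3 N.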